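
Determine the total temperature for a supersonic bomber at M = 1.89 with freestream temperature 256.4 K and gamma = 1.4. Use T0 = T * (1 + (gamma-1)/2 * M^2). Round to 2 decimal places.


Step 1: (gamma-1)/2 = 0.2
Step 2: M^2 = 3.5721
Step 3: 1 + 0.2 * 3.5721 = 1.71442
Step 4: T0 = 256.4 * 1.71442 = 439.58 K

439.58


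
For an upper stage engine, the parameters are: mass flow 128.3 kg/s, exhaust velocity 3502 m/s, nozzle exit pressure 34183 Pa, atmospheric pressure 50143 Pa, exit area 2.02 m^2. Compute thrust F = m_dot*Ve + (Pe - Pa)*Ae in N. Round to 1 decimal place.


Step 1: Momentum thrust = m_dot * Ve = 128.3 * 3502 = 449306.6 N
Step 2: Pressure thrust = (Pe - Pa) * Ae = (34183 - 50143) * 2.02 = -32239.20 N
Step 3: Total thrust F = 449306.6 + -32239.20 = 417067.4 N

417067.4


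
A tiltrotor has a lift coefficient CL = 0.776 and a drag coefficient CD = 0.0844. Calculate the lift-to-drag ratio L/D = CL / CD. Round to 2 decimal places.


Step 1: L/D = CL / CD = 0.776 / 0.0844
Step 2: L/D = 9.19

9.19


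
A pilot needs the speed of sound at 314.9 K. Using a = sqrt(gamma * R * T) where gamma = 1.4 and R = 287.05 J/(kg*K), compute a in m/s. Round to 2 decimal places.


Step 1: gamma * R * T = 1.4 * 287.05 * 314.9 = 126548.863
Step 2: a = sqrt(126548.863) = 355.74 m/s

355.74


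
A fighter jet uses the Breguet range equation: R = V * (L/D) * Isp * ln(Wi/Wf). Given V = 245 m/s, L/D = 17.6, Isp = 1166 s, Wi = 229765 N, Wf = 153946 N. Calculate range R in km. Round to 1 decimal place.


Step 1: Coefficient = V * (L/D) * Isp = 245 * 17.6 * 1166 = 5027792.0 m
Step 2: Wi/Wf = 229765 / 153946 = 1.492504
Step 3: ln(1.492504) = 0.400455
Step 4: R = 5027792.0 * 0.400455 = 2013405.2 m = 2013.4 km

2013.4


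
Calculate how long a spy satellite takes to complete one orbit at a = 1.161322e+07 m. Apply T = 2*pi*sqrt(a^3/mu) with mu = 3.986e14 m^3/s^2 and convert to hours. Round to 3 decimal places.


Step 1: a^3 / mu = 1.566239e+21 / 3.986e14 = 3.929350e+06
Step 2: sqrt(3.929350e+06) = 1982.2587 s
Step 3: T = 2*pi * 1982.2587 = 12454.9 s
Step 4: T in hours = 12454.9 / 3600 = 3.460 hours

3.460


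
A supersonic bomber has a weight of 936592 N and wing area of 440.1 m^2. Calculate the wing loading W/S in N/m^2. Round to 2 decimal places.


Step 1: Wing loading = W / S = 936592 / 440.1
Step 2: Wing loading = 2128.13 N/m^2

2128.13


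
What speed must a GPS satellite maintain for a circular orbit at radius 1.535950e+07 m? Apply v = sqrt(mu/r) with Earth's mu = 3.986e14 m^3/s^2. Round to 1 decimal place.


Step 1: mu / r = 3.986e14 / 1.535950e+07 = 25951365.6043
Step 2: v = sqrt(25951365.6043) = 5094.2 m/s

5094.2


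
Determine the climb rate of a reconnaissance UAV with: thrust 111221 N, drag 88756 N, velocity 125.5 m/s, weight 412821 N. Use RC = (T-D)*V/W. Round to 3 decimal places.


Step 1: Excess thrust = T - D = 111221 - 88756 = 22465 N
Step 2: Excess power = 22465 * 125.5 = 2819357.5 W
Step 3: RC = 2819357.5 / 412821 = 6.829 m/s

6.829


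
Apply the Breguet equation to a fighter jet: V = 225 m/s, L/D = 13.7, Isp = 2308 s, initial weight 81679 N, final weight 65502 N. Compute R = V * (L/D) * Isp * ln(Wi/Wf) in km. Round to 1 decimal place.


Step 1: Coefficient = V * (L/D) * Isp = 225 * 13.7 * 2308 = 7114410.0 m
Step 2: Wi/Wf = 81679 / 65502 = 1.24697
Step 3: ln(1.24697) = 0.220716
Step 4: R = 7114410.0 * 0.220716 = 1570265.9 m = 1570.3 km

1570.3


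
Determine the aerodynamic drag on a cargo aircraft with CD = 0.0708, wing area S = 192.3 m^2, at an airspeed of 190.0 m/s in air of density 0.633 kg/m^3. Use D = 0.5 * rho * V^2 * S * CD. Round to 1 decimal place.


Step 1: Dynamic pressure q = 0.5 * 0.633 * 190.0^2 = 11425.65 Pa
Step 2: Drag D = q * S * CD = 11425.65 * 192.3 * 0.0708
Step 3: D = 155558.4 N

155558.4


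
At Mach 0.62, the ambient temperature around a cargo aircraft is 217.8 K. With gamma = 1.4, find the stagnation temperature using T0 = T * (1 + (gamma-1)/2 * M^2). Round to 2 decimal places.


Step 1: (gamma-1)/2 = 0.2
Step 2: M^2 = 0.3844
Step 3: 1 + 0.2 * 0.3844 = 1.07688
Step 4: T0 = 217.8 * 1.07688 = 234.54 K

234.54


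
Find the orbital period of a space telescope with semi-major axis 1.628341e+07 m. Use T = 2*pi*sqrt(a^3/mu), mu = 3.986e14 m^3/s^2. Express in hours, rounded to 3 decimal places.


Step 1: a^3 / mu = 4.317537e+21 / 3.986e14 = 1.083175e+07
Step 2: sqrt(1.083175e+07) = 3291.163 s
Step 3: T = 2*pi * 3291.163 = 20678.99 s
Step 4: T in hours = 20678.99 / 3600 = 5.744 hours

5.744


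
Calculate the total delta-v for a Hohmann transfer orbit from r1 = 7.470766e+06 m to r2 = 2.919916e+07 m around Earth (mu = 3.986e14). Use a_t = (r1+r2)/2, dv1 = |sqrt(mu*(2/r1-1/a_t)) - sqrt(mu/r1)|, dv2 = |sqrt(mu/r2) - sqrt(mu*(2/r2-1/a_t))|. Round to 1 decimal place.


Step 1: Transfer semi-major axis a_t = (7.470766e+06 + 2.919916e+07) / 2 = 1.833496e+07 m
Step 2: v1 (circular at r1) = sqrt(mu/r1) = 7304.43 m/s
Step 3: v_t1 = sqrt(mu*(2/r1 - 1/a_t)) = 9217.88 m/s
Step 4: dv1 = |9217.88 - 7304.43| = 1913.46 m/s
Step 5: v2 (circular at r2) = 3694.74 m/s, v_t2 = 2358.45 m/s
Step 6: dv2 = |3694.74 - 2358.45| = 1336.29 m/s
Step 7: Total delta-v = 1913.46 + 1336.29 = 3249.7 m/s

3249.7


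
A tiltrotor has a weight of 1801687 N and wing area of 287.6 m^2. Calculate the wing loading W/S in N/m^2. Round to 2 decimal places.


Step 1: Wing loading = W / S = 1801687 / 287.6
Step 2: Wing loading = 6264.56 N/m^2

6264.56


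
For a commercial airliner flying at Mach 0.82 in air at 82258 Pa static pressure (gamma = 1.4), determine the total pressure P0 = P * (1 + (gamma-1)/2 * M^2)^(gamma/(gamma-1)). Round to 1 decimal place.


Step 1: (gamma-1)/2 * M^2 = 0.2 * 0.6724 = 0.13448
Step 2: 1 + 0.13448 = 1.13448
Step 3: Exponent gamma/(gamma-1) = 3.5
Step 4: P0 = 82258 * 1.13448^3.5 = 127928.4 Pa

127928.4


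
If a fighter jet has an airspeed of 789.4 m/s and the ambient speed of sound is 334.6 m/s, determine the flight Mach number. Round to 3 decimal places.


Step 1: M = V / a = 789.4 / 334.6
Step 2: M = 2.359

2.359


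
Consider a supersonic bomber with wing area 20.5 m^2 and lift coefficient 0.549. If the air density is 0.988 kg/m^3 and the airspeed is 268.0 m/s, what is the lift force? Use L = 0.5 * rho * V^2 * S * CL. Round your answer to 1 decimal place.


Step 1: Calculate dynamic pressure q = 0.5 * 0.988 * 268.0^2 = 0.5 * 0.988 * 71824.0 = 35481.056 Pa
Step 2: Multiply by wing area and lift coefficient: L = 35481.056 * 20.5 * 0.549
Step 3: L = 727361.648 * 0.549 = 399321.5 N

399321.5


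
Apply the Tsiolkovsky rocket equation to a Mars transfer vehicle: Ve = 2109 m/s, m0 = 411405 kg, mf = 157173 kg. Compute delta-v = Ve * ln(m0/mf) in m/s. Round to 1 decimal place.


Step 1: Mass ratio m0/mf = 411405 / 157173 = 2.61753
Step 2: ln(2.61753) = 0.962231
Step 3: delta-v = 2109 * 0.962231 = 2029.3 m/s

2029.3


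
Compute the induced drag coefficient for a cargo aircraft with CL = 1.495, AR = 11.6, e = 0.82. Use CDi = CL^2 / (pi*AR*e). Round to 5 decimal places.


Step 1: CL^2 = 1.495^2 = 2.235025
Step 2: pi * AR * e = 3.14159 * 11.6 * 0.82 = 29.882829
Step 3: CDi = 2.235025 / 29.882829 = 0.07479

0.07479


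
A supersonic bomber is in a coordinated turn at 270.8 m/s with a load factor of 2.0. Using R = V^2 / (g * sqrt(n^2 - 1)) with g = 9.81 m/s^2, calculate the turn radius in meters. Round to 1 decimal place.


Step 1: V^2 = 270.8^2 = 73332.64
Step 2: n^2 - 1 = 2.0^2 - 1 = 3.0
Step 3: sqrt(3.0) = 1.732051
Step 4: R = 73332.64 / (9.81 * 1.732051) = 4315.9 m

4315.9


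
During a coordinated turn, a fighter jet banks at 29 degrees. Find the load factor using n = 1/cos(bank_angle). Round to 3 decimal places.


Step 1: Convert 29 degrees to radians = 0.506145
Step 2: cos(29 deg) = 0.87462
Step 3: n = 1 / 0.87462 = 1.143

1.143


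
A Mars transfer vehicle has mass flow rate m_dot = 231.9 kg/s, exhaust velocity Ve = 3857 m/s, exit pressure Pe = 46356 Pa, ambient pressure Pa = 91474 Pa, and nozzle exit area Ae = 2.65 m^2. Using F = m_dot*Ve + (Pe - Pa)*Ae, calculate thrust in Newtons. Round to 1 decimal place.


Step 1: Momentum thrust = m_dot * Ve = 231.9 * 3857 = 894438.3 N
Step 2: Pressure thrust = (Pe - Pa) * Ae = (46356 - 91474) * 2.65 = -119562.70 N
Step 3: Total thrust F = 894438.3 + -119562.70 = 774875.6 N

774875.6


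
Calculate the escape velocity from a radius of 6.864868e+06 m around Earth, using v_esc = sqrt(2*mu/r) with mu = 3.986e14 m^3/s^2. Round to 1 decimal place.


Step 1: 2*mu/r = 2 * 3.986e14 / 6.864868e+06 = 116127506.0205
Step 2: v_esc = sqrt(116127506.0205) = 10776.2 m/s

10776.2


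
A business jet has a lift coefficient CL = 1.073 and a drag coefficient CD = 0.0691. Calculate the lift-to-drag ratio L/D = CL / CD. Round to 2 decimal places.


Step 1: L/D = CL / CD = 1.073 / 0.0691
Step 2: L/D = 15.53

15.53


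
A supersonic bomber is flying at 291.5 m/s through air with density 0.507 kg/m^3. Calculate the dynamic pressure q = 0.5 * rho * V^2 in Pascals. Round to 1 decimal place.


Step 1: V^2 = 291.5^2 = 84972.25
Step 2: q = 0.5 * 0.507 * 84972.25
Step 3: q = 21540.5 Pa

21540.5


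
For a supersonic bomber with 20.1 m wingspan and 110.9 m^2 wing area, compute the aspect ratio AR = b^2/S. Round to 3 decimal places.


Step 1: b^2 = 20.1^2 = 404.01
Step 2: AR = 404.01 / 110.9 = 3.643

3.643


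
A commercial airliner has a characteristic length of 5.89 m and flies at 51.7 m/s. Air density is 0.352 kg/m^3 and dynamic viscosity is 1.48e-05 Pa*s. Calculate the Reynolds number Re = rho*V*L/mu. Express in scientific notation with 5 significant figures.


Step 1: Numerator = rho * V * L = 0.352 * 51.7 * 5.89 = 107.188576
Step 2: Re = 107.188576 / 1.48e-05
Step 3: Re = 7.2425e+06

7.2425e+06


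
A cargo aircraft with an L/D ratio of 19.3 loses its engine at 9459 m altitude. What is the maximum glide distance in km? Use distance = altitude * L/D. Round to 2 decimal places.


Step 1: Glide distance = altitude * L/D = 9459 * 19.3 = 182558.7 m
Step 2: Convert to km: 182558.7 / 1000 = 182.56 km

182.56


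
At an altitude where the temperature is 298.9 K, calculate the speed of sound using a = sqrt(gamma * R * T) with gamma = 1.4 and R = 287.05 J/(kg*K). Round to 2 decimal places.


Step 1: gamma * R * T = 1.4 * 287.05 * 298.9 = 120118.943
Step 2: a = sqrt(120118.943) = 346.58 m/s

346.58


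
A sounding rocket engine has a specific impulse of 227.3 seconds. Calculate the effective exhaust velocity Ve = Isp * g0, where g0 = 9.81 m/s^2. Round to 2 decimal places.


Step 1: Ve = Isp * g0 = 227.3 * 9.81
Step 2: Ve = 2229.81 m/s

2229.81


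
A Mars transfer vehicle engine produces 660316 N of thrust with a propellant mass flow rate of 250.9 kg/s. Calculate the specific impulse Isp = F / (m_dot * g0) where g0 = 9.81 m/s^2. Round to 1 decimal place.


Step 1: m_dot * g0 = 250.9 * 9.81 = 2461.33
Step 2: Isp = 660316 / 2461.33 = 268.3 s

268.3


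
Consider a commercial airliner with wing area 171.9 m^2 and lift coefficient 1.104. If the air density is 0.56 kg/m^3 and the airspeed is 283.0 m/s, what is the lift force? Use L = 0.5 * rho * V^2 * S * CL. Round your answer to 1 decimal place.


Step 1: Calculate dynamic pressure q = 0.5 * 0.56 * 283.0^2 = 0.5 * 0.56 * 80089.0 = 22424.92 Pa
Step 2: Multiply by wing area and lift coefficient: L = 22424.92 * 171.9 * 1.104
Step 3: L = 3854843.748 * 1.104 = 4255747.5 N

4255747.5


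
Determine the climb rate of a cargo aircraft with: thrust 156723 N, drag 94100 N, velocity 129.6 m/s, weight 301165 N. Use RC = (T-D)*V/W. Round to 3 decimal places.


Step 1: Excess thrust = T - D = 156723 - 94100 = 62623 N
Step 2: Excess power = 62623 * 129.6 = 8115940.8 W
Step 3: RC = 8115940.8 / 301165 = 26.948 m/s

26.948


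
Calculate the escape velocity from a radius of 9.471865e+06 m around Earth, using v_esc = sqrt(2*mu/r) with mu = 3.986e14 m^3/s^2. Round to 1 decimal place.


Step 1: 2*mu/r = 2 * 3.986e14 / 9.471865e+06 = 84165050.9166
Step 2: v_esc = sqrt(84165050.9166) = 9174.2 m/s

9174.2


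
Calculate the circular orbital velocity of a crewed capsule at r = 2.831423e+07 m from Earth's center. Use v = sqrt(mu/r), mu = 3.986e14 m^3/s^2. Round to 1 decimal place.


Step 1: mu / r = 3.986e14 / 2.831423e+07 = 14077726.9945
Step 2: v = sqrt(14077726.9945) = 3752.0 m/s

3752.0


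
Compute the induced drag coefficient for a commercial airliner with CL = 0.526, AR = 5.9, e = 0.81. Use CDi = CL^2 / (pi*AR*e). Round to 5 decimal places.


Step 1: CL^2 = 0.526^2 = 0.276676
Step 2: pi * AR * e = 3.14159 * 5.9 * 0.81 = 15.013671
Step 3: CDi = 0.276676 / 15.013671 = 0.01843

0.01843


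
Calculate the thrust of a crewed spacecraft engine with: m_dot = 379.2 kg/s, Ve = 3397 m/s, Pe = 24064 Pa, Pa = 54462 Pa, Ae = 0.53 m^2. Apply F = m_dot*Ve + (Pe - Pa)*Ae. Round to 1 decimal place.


Step 1: Momentum thrust = m_dot * Ve = 379.2 * 3397 = 1288142.4 N
Step 2: Pressure thrust = (Pe - Pa) * Ae = (24064 - 54462) * 0.53 = -16110.94 N
Step 3: Total thrust F = 1288142.4 + -16110.94 = 1272031.5 N

1272031.5


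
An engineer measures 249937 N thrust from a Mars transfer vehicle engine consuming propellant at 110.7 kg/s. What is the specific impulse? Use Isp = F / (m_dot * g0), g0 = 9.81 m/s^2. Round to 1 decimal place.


Step 1: m_dot * g0 = 110.7 * 9.81 = 1085.97
Step 2: Isp = 249937 / 1085.97 = 230.2 s

230.2


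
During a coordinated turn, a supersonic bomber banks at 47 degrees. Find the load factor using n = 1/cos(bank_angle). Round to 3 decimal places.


Step 1: Convert 47 degrees to radians = 0.820305
Step 2: cos(47 deg) = 0.681998
Step 3: n = 1 / 0.681998 = 1.466

1.466


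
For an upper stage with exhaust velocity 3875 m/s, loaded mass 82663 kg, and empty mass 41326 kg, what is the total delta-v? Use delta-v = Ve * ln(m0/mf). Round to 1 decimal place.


Step 1: Mass ratio m0/mf = 82663 / 41326 = 2.000266
Step 2: ln(2.000266) = 0.69328
Step 3: delta-v = 3875 * 0.69328 = 2686.5 m/s

2686.5


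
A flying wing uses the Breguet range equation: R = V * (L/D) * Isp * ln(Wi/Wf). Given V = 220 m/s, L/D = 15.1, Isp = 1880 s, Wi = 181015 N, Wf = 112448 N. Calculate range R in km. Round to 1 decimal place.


Step 1: Coefficient = V * (L/D) * Isp = 220 * 15.1 * 1880 = 6245360.0 m
Step 2: Wi/Wf = 181015 / 112448 = 1.609766
Step 3: ln(1.609766) = 0.476089
Step 4: R = 6245360.0 * 0.476089 = 2973347.2 m = 2973.3 km

2973.3


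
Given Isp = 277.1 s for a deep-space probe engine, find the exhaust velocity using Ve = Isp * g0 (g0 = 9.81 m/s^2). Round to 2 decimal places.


Step 1: Ve = Isp * g0 = 277.1 * 9.81
Step 2: Ve = 2718.35 m/s

2718.35


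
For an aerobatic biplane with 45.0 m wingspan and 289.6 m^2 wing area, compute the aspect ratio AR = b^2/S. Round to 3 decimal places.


Step 1: b^2 = 45.0^2 = 2025.0
Step 2: AR = 2025.0 / 289.6 = 6.992

6.992


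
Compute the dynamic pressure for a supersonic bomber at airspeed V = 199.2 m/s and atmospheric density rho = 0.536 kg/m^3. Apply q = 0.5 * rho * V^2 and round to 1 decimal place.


Step 1: V^2 = 199.2^2 = 39680.64
Step 2: q = 0.5 * 0.536 * 39680.64
Step 3: q = 10634.4 Pa

10634.4


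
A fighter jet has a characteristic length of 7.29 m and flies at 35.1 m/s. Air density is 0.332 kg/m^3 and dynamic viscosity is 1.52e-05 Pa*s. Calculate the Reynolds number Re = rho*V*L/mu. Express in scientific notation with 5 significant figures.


Step 1: Numerator = rho * V * L = 0.332 * 35.1 * 7.29 = 84.951828
Step 2: Re = 84.951828 / 1.52e-05
Step 3: Re = 5.5889e+06

5.5889e+06


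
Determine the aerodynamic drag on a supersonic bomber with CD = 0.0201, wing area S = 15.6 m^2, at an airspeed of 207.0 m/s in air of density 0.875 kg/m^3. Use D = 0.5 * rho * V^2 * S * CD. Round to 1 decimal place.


Step 1: Dynamic pressure q = 0.5 * 0.875 * 207.0^2 = 18746.4375 Pa
Step 2: Drag D = q * S * CD = 18746.4375 * 15.6 * 0.0201
Step 3: D = 5878.1 N

5878.1


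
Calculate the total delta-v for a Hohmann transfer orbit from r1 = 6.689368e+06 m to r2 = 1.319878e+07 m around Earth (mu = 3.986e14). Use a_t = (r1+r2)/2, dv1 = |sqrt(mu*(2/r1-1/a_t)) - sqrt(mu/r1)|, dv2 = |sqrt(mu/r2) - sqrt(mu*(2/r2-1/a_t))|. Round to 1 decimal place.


Step 1: Transfer semi-major axis a_t = (6.689368e+06 + 1.319878e+07) / 2 = 9.944074e+06 m
Step 2: v1 (circular at r1) = sqrt(mu/r1) = 7719.27 m/s
Step 3: v_t1 = sqrt(mu*(2/r1 - 1/a_t)) = 8893.26 m/s
Step 4: dv1 = |8893.26 - 7719.27| = 1173.99 m/s
Step 5: v2 (circular at r2) = 5495.43 m/s, v_t2 = 4507.25 m/s
Step 6: dv2 = |5495.43 - 4507.25| = 988.18 m/s
Step 7: Total delta-v = 1173.99 + 988.18 = 2162.2 m/s

2162.2


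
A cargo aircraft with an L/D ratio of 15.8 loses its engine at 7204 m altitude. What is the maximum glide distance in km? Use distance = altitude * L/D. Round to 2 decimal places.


Step 1: Glide distance = altitude * L/D = 7204 * 15.8 = 113823.2 m
Step 2: Convert to km: 113823.2 / 1000 = 113.82 km

113.82


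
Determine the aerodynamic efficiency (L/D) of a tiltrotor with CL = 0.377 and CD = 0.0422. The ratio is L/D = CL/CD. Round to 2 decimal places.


Step 1: L/D = CL / CD = 0.377 / 0.0422
Step 2: L/D = 8.93

8.93


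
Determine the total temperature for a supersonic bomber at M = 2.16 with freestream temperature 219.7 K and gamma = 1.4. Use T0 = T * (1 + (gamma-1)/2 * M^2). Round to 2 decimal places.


Step 1: (gamma-1)/2 = 0.2
Step 2: M^2 = 4.6656
Step 3: 1 + 0.2 * 4.6656 = 1.93312
Step 4: T0 = 219.7 * 1.93312 = 424.71 K

424.71


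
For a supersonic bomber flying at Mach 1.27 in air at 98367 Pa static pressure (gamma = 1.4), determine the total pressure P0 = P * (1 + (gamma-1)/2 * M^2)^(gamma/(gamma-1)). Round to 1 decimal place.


Step 1: (gamma-1)/2 * M^2 = 0.2 * 1.6129 = 0.32258
Step 2: 1 + 0.32258 = 1.32258
Step 3: Exponent gamma/(gamma-1) = 3.5
Step 4: P0 = 98367 * 1.32258^3.5 = 261713.6 Pa

261713.6


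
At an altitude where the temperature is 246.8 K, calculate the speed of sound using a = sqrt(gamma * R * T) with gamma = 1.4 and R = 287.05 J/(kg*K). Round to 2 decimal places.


Step 1: gamma * R * T = 1.4 * 287.05 * 246.8 = 99181.516
Step 2: a = sqrt(99181.516) = 314.93 m/s

314.93


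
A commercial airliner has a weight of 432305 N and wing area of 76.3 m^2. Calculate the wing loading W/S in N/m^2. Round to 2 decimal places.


Step 1: Wing loading = W / S = 432305 / 76.3
Step 2: Wing loading = 5665.86 N/m^2

5665.86


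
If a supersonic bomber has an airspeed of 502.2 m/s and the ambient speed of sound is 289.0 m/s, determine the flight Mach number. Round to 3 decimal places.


Step 1: M = V / a = 502.2 / 289.0
Step 2: M = 1.738

1.738


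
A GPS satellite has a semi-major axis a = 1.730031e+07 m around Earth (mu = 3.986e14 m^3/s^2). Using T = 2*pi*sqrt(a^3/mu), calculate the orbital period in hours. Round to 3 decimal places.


Step 1: a^3 / mu = 5.177995e+21 / 3.986e14 = 1.299045e+07
Step 2: sqrt(1.299045e+07) = 3604.2274 s
Step 3: T = 2*pi * 3604.2274 = 22646.03 s
Step 4: T in hours = 22646.03 / 3600 = 6.291 hours

6.291


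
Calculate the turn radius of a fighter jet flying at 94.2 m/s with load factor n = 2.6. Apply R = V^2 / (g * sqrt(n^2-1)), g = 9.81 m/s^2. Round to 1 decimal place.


Step 1: V^2 = 94.2^2 = 8873.64
Step 2: n^2 - 1 = 2.6^2 - 1 = 5.76
Step 3: sqrt(5.76) = 2.4
Step 4: R = 8873.64 / (9.81 * 2.4) = 376.9 m

376.9


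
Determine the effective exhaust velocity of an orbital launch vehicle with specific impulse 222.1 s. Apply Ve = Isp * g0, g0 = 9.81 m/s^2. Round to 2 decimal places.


Step 1: Ve = Isp * g0 = 222.1 * 9.81
Step 2: Ve = 2178.80 m/s

2178.80


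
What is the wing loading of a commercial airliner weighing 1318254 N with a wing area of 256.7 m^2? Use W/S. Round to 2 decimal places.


Step 1: Wing loading = W / S = 1318254 / 256.7
Step 2: Wing loading = 5135.39 N/m^2

5135.39


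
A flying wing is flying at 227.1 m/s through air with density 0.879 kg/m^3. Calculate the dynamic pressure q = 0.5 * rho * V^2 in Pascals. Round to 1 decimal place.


Step 1: V^2 = 227.1^2 = 51574.41
Step 2: q = 0.5 * 0.879 * 51574.41
Step 3: q = 22667.0 Pa

22667.0


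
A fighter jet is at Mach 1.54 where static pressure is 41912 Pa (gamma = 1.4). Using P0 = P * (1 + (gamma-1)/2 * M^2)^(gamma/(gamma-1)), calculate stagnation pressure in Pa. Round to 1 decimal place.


Step 1: (gamma-1)/2 * M^2 = 0.2 * 2.3716 = 0.47432
Step 2: 1 + 0.47432 = 1.47432
Step 3: Exponent gamma/(gamma-1) = 3.5
Step 4: P0 = 41912 * 1.47432^3.5 = 163083.3 Pa

163083.3


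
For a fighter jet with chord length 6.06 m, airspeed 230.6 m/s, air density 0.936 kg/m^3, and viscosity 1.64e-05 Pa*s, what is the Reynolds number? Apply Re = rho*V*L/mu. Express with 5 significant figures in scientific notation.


Step 1: Numerator = rho * V * L = 0.936 * 230.6 * 6.06 = 1308.000096
Step 2: Re = 1308.000096 / 1.64e-05
Step 3: Re = 7.9756e+07

7.9756e+07


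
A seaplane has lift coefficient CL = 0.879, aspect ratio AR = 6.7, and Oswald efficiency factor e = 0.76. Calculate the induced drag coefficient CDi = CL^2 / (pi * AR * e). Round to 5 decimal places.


Step 1: CL^2 = 0.879^2 = 0.772641
Step 2: pi * AR * e = 3.14159 * 6.7 * 0.76 = 15.99699
Step 3: CDi = 0.772641 / 15.99699 = 0.04830

0.04830


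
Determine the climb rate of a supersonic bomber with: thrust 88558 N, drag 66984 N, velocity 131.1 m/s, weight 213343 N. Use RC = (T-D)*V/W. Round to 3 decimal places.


Step 1: Excess thrust = T - D = 88558 - 66984 = 21574 N
Step 2: Excess power = 21574 * 131.1 = 2828351.4 W
Step 3: RC = 2828351.4 / 213343 = 13.257 m/s

13.257


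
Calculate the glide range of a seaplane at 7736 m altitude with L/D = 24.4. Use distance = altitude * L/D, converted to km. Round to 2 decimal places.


Step 1: Glide distance = altitude * L/D = 7736 * 24.4 = 188758.4 m
Step 2: Convert to km: 188758.4 / 1000 = 188.76 km

188.76


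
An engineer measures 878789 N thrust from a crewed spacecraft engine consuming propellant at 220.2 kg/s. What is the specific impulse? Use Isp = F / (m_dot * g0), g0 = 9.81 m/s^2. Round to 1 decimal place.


Step 1: m_dot * g0 = 220.2 * 9.81 = 2160.16
Step 2: Isp = 878789 / 2160.16 = 406.8 s

406.8


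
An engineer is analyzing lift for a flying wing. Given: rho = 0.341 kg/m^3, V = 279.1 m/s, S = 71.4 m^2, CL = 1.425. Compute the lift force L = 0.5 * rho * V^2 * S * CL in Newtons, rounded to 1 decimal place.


Step 1: Calculate dynamic pressure q = 0.5 * 0.341 * 279.1^2 = 0.5 * 0.341 * 77896.81 = 13281.4061 Pa
Step 2: Multiply by wing area and lift coefficient: L = 13281.4061 * 71.4 * 1.425
Step 3: L = 948292.3959 * 1.425 = 1351316.7 N

1351316.7


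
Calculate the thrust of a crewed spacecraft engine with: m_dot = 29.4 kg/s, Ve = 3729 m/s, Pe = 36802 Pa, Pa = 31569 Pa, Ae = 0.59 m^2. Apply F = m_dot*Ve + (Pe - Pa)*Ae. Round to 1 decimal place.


Step 1: Momentum thrust = m_dot * Ve = 29.4 * 3729 = 109632.6 N
Step 2: Pressure thrust = (Pe - Pa) * Ae = (36802 - 31569) * 0.59 = 3087.47 N
Step 3: Total thrust F = 109632.6 + 3087.47 = 112720.1 N

112720.1


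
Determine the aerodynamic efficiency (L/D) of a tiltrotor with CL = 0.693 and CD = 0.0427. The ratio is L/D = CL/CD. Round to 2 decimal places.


Step 1: L/D = CL / CD = 0.693 / 0.0427
Step 2: L/D = 16.23

16.23


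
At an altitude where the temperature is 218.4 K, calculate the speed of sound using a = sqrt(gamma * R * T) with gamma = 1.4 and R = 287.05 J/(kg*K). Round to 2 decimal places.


Step 1: gamma * R * T = 1.4 * 287.05 * 218.4 = 87768.408
Step 2: a = sqrt(87768.408) = 296.26 m/s

296.26


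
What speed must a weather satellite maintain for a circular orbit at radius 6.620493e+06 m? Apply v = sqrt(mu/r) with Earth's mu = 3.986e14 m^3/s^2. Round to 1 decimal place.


Step 1: mu / r = 3.986e14 / 6.620493e+06 = 60206996.6693
Step 2: v = sqrt(60206996.6693) = 7759.3 m/s

7759.3


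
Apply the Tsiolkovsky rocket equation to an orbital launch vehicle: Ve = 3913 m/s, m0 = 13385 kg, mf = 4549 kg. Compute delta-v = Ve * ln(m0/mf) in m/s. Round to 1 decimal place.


Step 1: Mass ratio m0/mf = 13385 / 4549 = 2.942405
Step 2: ln(2.942405) = 1.079227
Step 3: delta-v = 3913 * 1.079227 = 4223.0 m/s

4223.0


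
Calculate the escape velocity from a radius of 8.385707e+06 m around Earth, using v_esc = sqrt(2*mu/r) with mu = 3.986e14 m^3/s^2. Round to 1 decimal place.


Step 1: 2*mu/r = 2 * 3.986e14 / 8.385707e+06 = 95066522.1191
Step 2: v_esc = sqrt(95066522.1191) = 9750.2 m/s

9750.2


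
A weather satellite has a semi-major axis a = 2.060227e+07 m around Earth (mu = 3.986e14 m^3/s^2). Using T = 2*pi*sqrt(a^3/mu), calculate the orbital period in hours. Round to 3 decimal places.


Step 1: a^3 / mu = 8.744706e+21 / 3.986e14 = 2.193855e+07
Step 2: sqrt(2.193855e+07) = 4683.8606 s
Step 3: T = 2*pi * 4683.8606 = 29429.56 s
Step 4: T in hours = 29429.56 / 3600 = 8.175 hours

8.175


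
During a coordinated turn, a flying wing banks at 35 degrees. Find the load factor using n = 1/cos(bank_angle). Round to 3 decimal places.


Step 1: Convert 35 degrees to radians = 0.610865
Step 2: cos(35 deg) = 0.819152
Step 3: n = 1 / 0.819152 = 1.221

1.221


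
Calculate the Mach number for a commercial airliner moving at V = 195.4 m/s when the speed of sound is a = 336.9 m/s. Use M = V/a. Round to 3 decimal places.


Step 1: M = V / a = 195.4 / 336.9
Step 2: M = 0.580

0.580


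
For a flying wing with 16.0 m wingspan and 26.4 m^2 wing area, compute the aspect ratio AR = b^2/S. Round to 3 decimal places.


Step 1: b^2 = 16.0^2 = 256.0
Step 2: AR = 256.0 / 26.4 = 9.697

9.697


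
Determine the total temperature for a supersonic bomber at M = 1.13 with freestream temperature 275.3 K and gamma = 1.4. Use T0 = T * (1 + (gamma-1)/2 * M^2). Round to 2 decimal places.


Step 1: (gamma-1)/2 = 0.2
Step 2: M^2 = 1.2769
Step 3: 1 + 0.2 * 1.2769 = 1.25538
Step 4: T0 = 275.3 * 1.25538 = 345.61 K

345.61


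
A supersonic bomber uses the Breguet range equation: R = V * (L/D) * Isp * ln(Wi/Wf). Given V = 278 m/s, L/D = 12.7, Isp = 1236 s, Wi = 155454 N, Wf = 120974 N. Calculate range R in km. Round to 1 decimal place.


Step 1: Coefficient = V * (L/D) * Isp = 278 * 12.7 * 1236 = 4363821.6 m
Step 2: Wi/Wf = 155454 / 120974 = 1.28502
Step 3: ln(1.28502) = 0.250774
Step 4: R = 4363821.6 * 0.250774 = 1094334.0 m = 1094.3 km

1094.3


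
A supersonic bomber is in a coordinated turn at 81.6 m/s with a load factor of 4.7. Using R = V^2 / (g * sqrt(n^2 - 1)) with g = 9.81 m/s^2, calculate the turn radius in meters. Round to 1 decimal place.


Step 1: V^2 = 81.6^2 = 6658.56
Step 2: n^2 - 1 = 4.7^2 - 1 = 21.09
Step 3: sqrt(21.09) = 4.592385
Step 4: R = 6658.56 / (9.81 * 4.592385) = 147.8 m

147.8


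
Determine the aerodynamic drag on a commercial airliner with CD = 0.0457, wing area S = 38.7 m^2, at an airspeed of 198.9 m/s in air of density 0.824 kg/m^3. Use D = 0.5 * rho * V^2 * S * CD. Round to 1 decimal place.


Step 1: Dynamic pressure q = 0.5 * 0.824 * 198.9^2 = 16299.2185 Pa
Step 2: Drag D = q * S * CD = 16299.2185 * 38.7 * 0.0457
Step 3: D = 28826.6 N

28826.6


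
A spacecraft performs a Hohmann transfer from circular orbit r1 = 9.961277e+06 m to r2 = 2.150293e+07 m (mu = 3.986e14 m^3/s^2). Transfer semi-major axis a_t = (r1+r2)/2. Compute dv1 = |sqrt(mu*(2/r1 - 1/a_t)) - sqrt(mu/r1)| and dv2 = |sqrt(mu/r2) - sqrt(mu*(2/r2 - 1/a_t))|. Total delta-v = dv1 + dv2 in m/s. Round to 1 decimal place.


Step 1: Transfer semi-major axis a_t = (9.961277e+06 + 2.150293e+07) / 2 = 1.573210e+07 m
Step 2: v1 (circular at r1) = sqrt(mu/r1) = 6325.74 m/s
Step 3: v_t1 = sqrt(mu*(2/r1 - 1/a_t)) = 7395.48 m/s
Step 4: dv1 = |7395.48 - 6325.74| = 1069.75 m/s
Step 5: v2 (circular at r2) = 4305.46 m/s, v_t2 = 3425.97 m/s
Step 6: dv2 = |4305.46 - 3425.97| = 879.49 m/s
Step 7: Total delta-v = 1069.75 + 879.49 = 1949.2 m/s

1949.2


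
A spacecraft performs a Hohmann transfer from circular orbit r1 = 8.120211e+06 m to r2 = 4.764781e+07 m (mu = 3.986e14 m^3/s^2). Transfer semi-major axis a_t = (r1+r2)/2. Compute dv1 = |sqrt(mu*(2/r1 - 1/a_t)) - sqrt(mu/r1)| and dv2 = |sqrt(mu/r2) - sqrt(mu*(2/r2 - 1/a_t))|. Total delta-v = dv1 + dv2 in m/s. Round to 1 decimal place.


Step 1: Transfer semi-major axis a_t = (8.120211e+06 + 4.764781e+07) / 2 = 2.788401e+07 m
Step 2: v1 (circular at r1) = sqrt(mu/r1) = 7006.24 m/s
Step 3: v_t1 = sqrt(mu*(2/r1 - 1/a_t)) = 9158.59 m/s
Step 4: dv1 = |9158.59 - 7006.24| = 2152.36 m/s
Step 5: v2 (circular at r2) = 2892.33 m/s, v_t2 = 1560.82 m/s
Step 6: dv2 = |2892.33 - 1560.82| = 1331.5 m/s
Step 7: Total delta-v = 2152.36 + 1331.5 = 3483.9 m/s

3483.9


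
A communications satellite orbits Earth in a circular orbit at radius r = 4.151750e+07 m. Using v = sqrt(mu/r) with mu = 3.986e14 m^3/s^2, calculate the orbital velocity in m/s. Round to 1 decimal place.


Step 1: mu / r = 3.986e14 / 4.151750e+07 = 9600770.7593
Step 2: v = sqrt(9600770.7593) = 3098.5 m/s

3098.5


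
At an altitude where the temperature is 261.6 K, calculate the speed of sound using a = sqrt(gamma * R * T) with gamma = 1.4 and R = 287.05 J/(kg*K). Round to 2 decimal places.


Step 1: gamma * R * T = 1.4 * 287.05 * 261.6 = 105129.192
Step 2: a = sqrt(105129.192) = 324.24 m/s

324.24


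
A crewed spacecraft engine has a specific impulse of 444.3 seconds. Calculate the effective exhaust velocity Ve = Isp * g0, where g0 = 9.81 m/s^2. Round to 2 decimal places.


Step 1: Ve = Isp * g0 = 444.3 * 9.81
Step 2: Ve = 4358.58 m/s

4358.58


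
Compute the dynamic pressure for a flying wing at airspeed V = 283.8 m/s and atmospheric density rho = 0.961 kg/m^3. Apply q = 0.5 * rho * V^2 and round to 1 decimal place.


Step 1: V^2 = 283.8^2 = 80542.44
Step 2: q = 0.5 * 0.961 * 80542.44
Step 3: q = 38700.6 Pa

38700.6


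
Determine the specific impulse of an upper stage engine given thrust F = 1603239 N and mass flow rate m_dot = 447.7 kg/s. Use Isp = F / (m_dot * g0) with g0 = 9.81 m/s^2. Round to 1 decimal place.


Step 1: m_dot * g0 = 447.7 * 9.81 = 4391.94
Step 2: Isp = 1603239 / 4391.94 = 365.0 s

365.0


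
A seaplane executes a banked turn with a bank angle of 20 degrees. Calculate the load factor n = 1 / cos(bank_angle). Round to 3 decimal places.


Step 1: Convert 20 degrees to radians = 0.349066
Step 2: cos(20 deg) = 0.939693
Step 3: n = 1 / 0.939693 = 1.064

1.064


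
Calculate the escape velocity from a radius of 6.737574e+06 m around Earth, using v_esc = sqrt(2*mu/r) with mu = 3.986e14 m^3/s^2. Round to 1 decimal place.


Step 1: 2*mu/r = 2 * 3.986e14 / 6.737574e+06 = 118321520.4761
Step 2: v_esc = sqrt(118321520.4761) = 10877.6 m/s

10877.6


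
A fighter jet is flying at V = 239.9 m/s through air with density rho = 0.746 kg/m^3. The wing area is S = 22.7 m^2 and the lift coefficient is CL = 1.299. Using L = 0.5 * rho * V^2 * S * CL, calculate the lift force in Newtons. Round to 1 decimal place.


Step 1: Calculate dynamic pressure q = 0.5 * 0.746 * 239.9^2 = 0.5 * 0.746 * 57552.01 = 21466.8997 Pa
Step 2: Multiply by wing area and lift coefficient: L = 21466.8997 * 22.7 * 1.299
Step 3: L = 487298.6239 * 1.299 = 633000.9 N

633000.9


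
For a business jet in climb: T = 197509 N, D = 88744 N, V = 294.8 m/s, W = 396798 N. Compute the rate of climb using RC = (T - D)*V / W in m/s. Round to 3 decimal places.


Step 1: Excess thrust = T - D = 197509 - 88744 = 108765 N
Step 2: Excess power = 108765 * 294.8 = 32063922.0 W
Step 3: RC = 32063922.0 / 396798 = 80.807 m/s

80.807


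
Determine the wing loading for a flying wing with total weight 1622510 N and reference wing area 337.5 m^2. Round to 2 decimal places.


Step 1: Wing loading = W / S = 1622510 / 337.5
Step 2: Wing loading = 4807.44 N/m^2

4807.44


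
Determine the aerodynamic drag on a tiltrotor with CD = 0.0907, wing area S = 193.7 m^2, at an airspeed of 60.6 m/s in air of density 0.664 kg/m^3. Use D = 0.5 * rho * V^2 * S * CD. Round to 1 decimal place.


Step 1: Dynamic pressure q = 0.5 * 0.664 * 60.6^2 = 1219.2235 Pa
Step 2: Drag D = q * S * CD = 1219.2235 * 193.7 * 0.0907
Step 3: D = 21420.0 N

21420.0


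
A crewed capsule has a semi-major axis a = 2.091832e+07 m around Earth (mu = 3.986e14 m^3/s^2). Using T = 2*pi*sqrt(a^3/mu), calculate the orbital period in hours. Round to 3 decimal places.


Step 1: a^3 / mu = 9.153357e+21 / 3.986e14 = 2.296377e+07
Step 2: sqrt(2.296377e+07) = 4792.0524 s
Step 3: T = 2*pi * 4792.0524 = 30109.35 s
Step 4: T in hours = 30109.35 / 3600 = 8.364 hours

8.364


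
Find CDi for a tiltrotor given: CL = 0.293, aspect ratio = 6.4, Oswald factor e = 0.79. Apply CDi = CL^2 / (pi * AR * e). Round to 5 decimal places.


Step 1: CL^2 = 0.293^2 = 0.085849
Step 2: pi * AR * e = 3.14159 * 6.4 * 0.79 = 15.883892
Step 3: CDi = 0.085849 / 15.883892 = 0.00540

0.00540


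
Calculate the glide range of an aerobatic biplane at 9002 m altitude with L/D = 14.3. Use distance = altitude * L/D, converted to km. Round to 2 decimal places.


Step 1: Glide distance = altitude * L/D = 9002 * 14.3 = 128728.6 m
Step 2: Convert to km: 128728.6 / 1000 = 128.73 km

128.73


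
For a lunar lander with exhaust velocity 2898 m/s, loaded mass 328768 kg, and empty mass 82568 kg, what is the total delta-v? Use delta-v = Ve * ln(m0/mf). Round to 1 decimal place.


Step 1: Mass ratio m0/mf = 328768 / 82568 = 3.981785
Step 2: ln(3.981785) = 1.38173
Step 3: delta-v = 2898 * 1.38173 = 4004.3 m/s

4004.3


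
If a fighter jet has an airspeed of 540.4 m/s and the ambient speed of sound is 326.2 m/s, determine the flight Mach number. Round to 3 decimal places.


Step 1: M = V / a = 540.4 / 326.2
Step 2: M = 1.657

1.657


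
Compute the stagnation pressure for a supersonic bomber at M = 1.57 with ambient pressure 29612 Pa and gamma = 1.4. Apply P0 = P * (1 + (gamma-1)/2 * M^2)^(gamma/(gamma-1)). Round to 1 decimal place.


Step 1: (gamma-1)/2 * M^2 = 0.2 * 2.4649 = 0.49298
Step 2: 1 + 0.49298 = 1.49298
Step 3: Exponent gamma/(gamma-1) = 3.5
Step 4: P0 = 29612 * 1.49298^3.5 = 120408.4 Pa

120408.4


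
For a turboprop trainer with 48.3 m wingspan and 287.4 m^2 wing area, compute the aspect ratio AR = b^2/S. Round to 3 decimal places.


Step 1: b^2 = 48.3^2 = 2332.89
Step 2: AR = 2332.89 / 287.4 = 8.117

8.117


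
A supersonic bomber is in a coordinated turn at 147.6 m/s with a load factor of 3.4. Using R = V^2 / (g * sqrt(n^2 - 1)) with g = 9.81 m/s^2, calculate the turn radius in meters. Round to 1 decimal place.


Step 1: V^2 = 147.6^2 = 21785.76
Step 2: n^2 - 1 = 3.4^2 - 1 = 10.56
Step 3: sqrt(10.56) = 3.249615
Step 4: R = 21785.76 / (9.81 * 3.249615) = 683.4 m

683.4


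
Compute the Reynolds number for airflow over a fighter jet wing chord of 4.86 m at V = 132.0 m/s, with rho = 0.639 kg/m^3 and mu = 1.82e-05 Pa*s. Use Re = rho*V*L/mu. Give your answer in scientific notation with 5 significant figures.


Step 1: Numerator = rho * V * L = 0.639 * 132.0 * 4.86 = 409.93128
Step 2: Re = 409.93128 / 1.82e-05
Step 3: Re = 2.2524e+07

2.2524e+07


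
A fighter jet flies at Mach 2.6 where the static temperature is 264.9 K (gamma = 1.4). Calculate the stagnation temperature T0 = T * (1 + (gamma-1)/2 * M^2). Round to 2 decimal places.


Step 1: (gamma-1)/2 = 0.2
Step 2: M^2 = 6.76
Step 3: 1 + 0.2 * 6.76 = 2.352
Step 4: T0 = 264.9 * 2.352 = 623.04 K

623.04


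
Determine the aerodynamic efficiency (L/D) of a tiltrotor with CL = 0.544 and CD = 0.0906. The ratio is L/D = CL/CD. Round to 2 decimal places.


Step 1: L/D = CL / CD = 0.544 / 0.0906
Step 2: L/D = 6.00

6.00


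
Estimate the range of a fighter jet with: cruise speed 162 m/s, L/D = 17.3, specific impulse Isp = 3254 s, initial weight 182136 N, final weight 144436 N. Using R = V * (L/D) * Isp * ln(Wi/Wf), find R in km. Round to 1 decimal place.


Step 1: Coefficient = V * (L/D) * Isp = 162 * 17.3 * 3254 = 9119660.4 m
Step 2: Wi/Wf = 182136 / 144436 = 1.261015
Step 3: ln(1.261015) = 0.231917
Step 4: R = 9119660.4 * 0.231917 = 2115005.7 m = 2115.0 km

2115.0


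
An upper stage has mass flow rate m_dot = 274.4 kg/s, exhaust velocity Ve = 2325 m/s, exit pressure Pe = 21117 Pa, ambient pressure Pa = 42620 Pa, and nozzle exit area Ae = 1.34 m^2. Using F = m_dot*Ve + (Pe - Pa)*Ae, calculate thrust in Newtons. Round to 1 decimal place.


Step 1: Momentum thrust = m_dot * Ve = 274.4 * 2325 = 637980.0 N
Step 2: Pressure thrust = (Pe - Pa) * Ae = (21117 - 42620) * 1.34 = -28814.02 N
Step 3: Total thrust F = 637980.0 + -28814.02 = 609166.0 N

609166.0


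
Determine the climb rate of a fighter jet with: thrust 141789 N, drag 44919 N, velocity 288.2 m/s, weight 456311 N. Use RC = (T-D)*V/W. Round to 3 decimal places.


Step 1: Excess thrust = T - D = 141789 - 44919 = 96870 N
Step 2: Excess power = 96870 * 288.2 = 27917934.0 W
Step 3: RC = 27917934.0 / 456311 = 61.182 m/s

61.182


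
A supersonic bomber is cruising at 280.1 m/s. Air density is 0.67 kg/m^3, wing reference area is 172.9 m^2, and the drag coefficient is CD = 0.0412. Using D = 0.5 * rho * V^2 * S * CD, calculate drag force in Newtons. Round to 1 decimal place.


Step 1: Dynamic pressure q = 0.5 * 0.67 * 280.1^2 = 26282.7634 Pa
Step 2: Drag D = q * S * CD = 26282.7634 * 172.9 * 0.0412
Step 3: D = 187224.7 N

187224.7


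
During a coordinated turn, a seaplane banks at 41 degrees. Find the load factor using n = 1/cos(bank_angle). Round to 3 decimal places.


Step 1: Convert 41 degrees to radians = 0.715585
Step 2: cos(41 deg) = 0.75471
Step 3: n = 1 / 0.75471 = 1.325

1.325


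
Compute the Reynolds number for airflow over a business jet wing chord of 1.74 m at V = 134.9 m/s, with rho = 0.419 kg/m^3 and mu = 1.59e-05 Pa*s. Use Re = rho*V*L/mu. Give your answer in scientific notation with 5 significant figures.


Step 1: Numerator = rho * V * L = 0.419 * 134.9 * 1.74 = 98.350194
Step 2: Re = 98.350194 / 1.59e-05
Step 3: Re = 6.1855e+06

6.1855e+06


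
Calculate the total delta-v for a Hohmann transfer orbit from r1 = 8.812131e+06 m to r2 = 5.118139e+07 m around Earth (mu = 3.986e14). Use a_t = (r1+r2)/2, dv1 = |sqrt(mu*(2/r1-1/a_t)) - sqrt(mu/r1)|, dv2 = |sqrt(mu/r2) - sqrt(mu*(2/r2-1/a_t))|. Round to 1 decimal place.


Step 1: Transfer semi-major axis a_t = (8.812131e+06 + 5.118139e+07) / 2 = 2.999676e+07 m
Step 2: v1 (circular at r1) = sqrt(mu/r1) = 6725.56 m/s
Step 3: v_t1 = sqrt(mu*(2/r1 - 1/a_t)) = 8785.11 m/s
Step 4: dv1 = |8785.11 - 6725.56| = 2059.55 m/s
Step 5: v2 (circular at r2) = 2790.7 m/s, v_t2 = 1512.57 m/s
Step 6: dv2 = |2790.7 - 1512.57| = 1278.13 m/s
Step 7: Total delta-v = 2059.55 + 1278.13 = 3337.7 m/s

3337.7


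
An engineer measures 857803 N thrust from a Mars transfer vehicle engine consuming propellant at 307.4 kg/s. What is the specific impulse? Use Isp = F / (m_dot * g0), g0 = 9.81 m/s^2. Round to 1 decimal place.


Step 1: m_dot * g0 = 307.4 * 9.81 = 3015.59
Step 2: Isp = 857803 / 3015.59 = 284.5 s

284.5


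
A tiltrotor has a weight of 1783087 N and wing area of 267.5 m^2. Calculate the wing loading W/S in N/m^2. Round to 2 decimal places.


Step 1: Wing loading = W / S = 1783087 / 267.5
Step 2: Wing loading = 6665.75 N/m^2

6665.75


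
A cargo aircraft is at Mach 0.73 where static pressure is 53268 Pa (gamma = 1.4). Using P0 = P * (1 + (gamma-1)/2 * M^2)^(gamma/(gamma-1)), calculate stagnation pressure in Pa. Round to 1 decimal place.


Step 1: (gamma-1)/2 * M^2 = 0.2 * 0.5329 = 0.10658
Step 2: 1 + 0.10658 = 1.10658
Step 3: Exponent gamma/(gamma-1) = 3.5
Step 4: P0 = 53268 * 1.10658^3.5 = 75928.7 Pa

75928.7


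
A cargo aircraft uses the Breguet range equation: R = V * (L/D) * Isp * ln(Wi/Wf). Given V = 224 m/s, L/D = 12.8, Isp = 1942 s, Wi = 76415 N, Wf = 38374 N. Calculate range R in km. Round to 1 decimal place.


Step 1: Coefficient = V * (L/D) * Isp = 224 * 12.8 * 1942 = 5568102.4 m
Step 2: Wi/Wf = 76415 / 38374 = 1.991322
Step 3: ln(1.991322) = 0.688799
Step 4: R = 5568102.4 * 0.688799 = 3835302.6 m = 3835.3 km

3835.3
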